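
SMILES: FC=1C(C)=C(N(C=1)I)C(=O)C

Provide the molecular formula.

C7H7FINO

Heavy atoms from the SMILES: 7 C, 1 F, 1 I, 1 N, 1 O.
Implicit hydrogens by atom environment:
  3 × C (aromatic): no H
  2 × C: 3 H each → 6
  1 × C (aromatic): 1 H
  1 × C: no H
  1 × F: no H
  1 × I: no H
  1 × N (aromatic): no H
  1 × O: no H
  Total hydrogens = 7.
Molecular formula: C7H7FINO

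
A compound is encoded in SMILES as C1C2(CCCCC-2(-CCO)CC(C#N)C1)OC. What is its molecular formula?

Heavy atoms from the SMILES: 14 C, 1 N, 2 O.
Implicit hydrogens by atom environment:
  9 × C: 2 H each → 18
  3 × C: no H
  1 × C: 3 H
  1 × C: 1 H
  1 × N: no H
  1 × O: 1 H
  1 × O: no H
  Total hydrogens = 23.
Molecular formula: C14H23NO2

C14H23NO2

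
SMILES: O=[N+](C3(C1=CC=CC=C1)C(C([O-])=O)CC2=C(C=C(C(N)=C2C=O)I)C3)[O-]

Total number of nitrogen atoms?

The symbol for nitrogen appears 2 times in the SMILES.

2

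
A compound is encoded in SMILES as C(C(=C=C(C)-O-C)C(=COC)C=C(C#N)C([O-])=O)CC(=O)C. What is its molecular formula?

C16H18NO5-

Heavy atoms from the SMILES: 16 C, 1 N, 5 O.
Implicit hydrogens by atom environment:
  8 × C: no H
  4 × C: 3 H each → 12
  4 × O: no H
  2 × C: 2 H each → 4
  2 × C: 1 H each → 2
  1 × N: no H
  1 × O (charge -1): no H
  Total hydrogens = 18.
Net charge -1.
Molecular formula: C16H18NO5-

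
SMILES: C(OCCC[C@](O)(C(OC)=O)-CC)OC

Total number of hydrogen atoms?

20

Hydrogens are implicit in SMILES; fill each atom to its normal valence:
  5 × C: 2 H each → 10
  4 × O: no H
  3 × C: 3 H each → 9
  2 × C: no H
  1 × O: 1 H
  Total hydrogens = 20.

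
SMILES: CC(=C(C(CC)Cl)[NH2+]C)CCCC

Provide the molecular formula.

Heavy atoms from the SMILES: 11 C, 1 Cl, 1 N.
Implicit hydrogens by atom environment:
  4 × C: 3 H each → 12
  4 × C: 2 H each → 8
  2 × C: no H
  1 × C: 1 H
  1 × Cl: no H
  1 × N (charge +1): 2 H
  Total hydrogens = 23.
Net charge +1.
Molecular formula: C11H23ClN+

C11H23ClN+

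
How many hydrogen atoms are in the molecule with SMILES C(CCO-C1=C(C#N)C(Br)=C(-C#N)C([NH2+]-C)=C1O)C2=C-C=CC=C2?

17

Hydrogens are implicit in SMILES; fill each atom to its normal valence:
  7 × C (aromatic): no H
  5 × C (aromatic): 1 H each → 5
  3 × C: 2 H each → 6
  2 × C: no H
  2 × N: no H
  1 × Br: no H
  1 × C: 3 H
  1 × N (charge +1): 2 H
  1 × O: 1 H
  1 × O: no H
  Total hydrogens = 17.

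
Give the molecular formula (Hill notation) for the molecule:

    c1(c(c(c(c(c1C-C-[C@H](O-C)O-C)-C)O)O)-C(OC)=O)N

C14H21NO6

Heavy atoms from the SMILES: 14 C, 1 N, 6 O.
Implicit hydrogens by atom environment:
  6 × C (aromatic): no H
  4 × C: 3 H each → 12
  4 × O: no H
  2 × C: 2 H each → 4
  2 × O: 1 H each → 2
  1 × C: 1 H
  1 × C: no H
  1 × N: 2 H
  Total hydrogens = 21.
Molecular formula: C14H21NO6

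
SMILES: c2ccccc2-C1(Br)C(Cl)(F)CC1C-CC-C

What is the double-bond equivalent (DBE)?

Molecular formula from the SMILES: C14H17BrClF.
DoU = (2C + 2 + N − H − X)/2 = (2·14 + 2 + 0 − 17 − 3)/2 = 10/2 = 5.
(Structurally: 2 ring(s) + 3 π bond(s) = 5.)

5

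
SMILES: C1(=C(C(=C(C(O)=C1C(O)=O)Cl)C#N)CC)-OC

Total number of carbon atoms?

11

The symbol for carbon appears 11 times in the SMILES. (Cl is a single chlorine, not C + l.)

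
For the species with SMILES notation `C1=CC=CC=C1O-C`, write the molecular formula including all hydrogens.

Heavy atoms from the SMILES: 7 C, 1 O.
Implicit hydrogens by atom environment:
  5 × C (aromatic): 1 H each → 5
  1 × C: 3 H
  1 × C (aromatic): no H
  1 × O: no H
  Total hydrogens = 8.
Molecular formula: C7H8O

C7H8O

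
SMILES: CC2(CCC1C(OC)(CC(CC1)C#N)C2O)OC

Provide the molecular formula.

Heavy atoms from the SMILES: 14 C, 1 N, 3 O.
Implicit hydrogens by atom environment:
  5 × C: 2 H each → 10
  3 × C: 3 H each → 9
  3 × C: 1 H each → 3
  3 × C: no H
  2 × O: no H
  1 × N: no H
  1 × O: 1 H
  Total hydrogens = 23.
Molecular formula: C14H23NO3

C14H23NO3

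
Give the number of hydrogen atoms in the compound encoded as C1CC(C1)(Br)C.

9

Hydrogens are implicit in SMILES; fill each atom to its normal valence:
  3 × C: 2 H each → 6
  1 × Br: no H
  1 × C: 3 H
  1 × C: no H
  Total hydrogens = 9.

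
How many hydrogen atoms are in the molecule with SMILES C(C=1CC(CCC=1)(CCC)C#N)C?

Hydrogens are implicit in SMILES; fill each atom to its normal valence:
  6 × C: 2 H each → 12
  3 × C: no H
  2 × C: 3 H each → 6
  1 × C: 1 H
  1 × N: no H
  Total hydrogens = 19.

19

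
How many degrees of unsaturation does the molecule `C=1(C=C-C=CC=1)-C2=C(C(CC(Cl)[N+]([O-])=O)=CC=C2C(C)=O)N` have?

Molecular formula from the SMILES: C16H15ClN2O3.
DoU = (2C + 2 + N − H − X)/2 = (2·16 + 2 + 2 − 15 − 1)/2 = 20/2 = 10.
(Structurally: 2 ring(s) + 8 π bond(s) = 10.)

10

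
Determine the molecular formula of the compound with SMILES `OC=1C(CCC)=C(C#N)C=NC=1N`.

C9H11N3O

Heavy atoms from the SMILES: 9 C, 3 N, 1 O.
Implicit hydrogens by atom environment:
  4 × C (aromatic): no H
  2 × C: 2 H each → 4
  1 × C: 3 H
  1 × C (aromatic): 1 H
  1 × C: no H
  1 × N: 2 H
  1 × N (aromatic): no H
  1 × N: no H
  1 × O: 1 H
  Total hydrogens = 11.
Molecular formula: C9H11N3O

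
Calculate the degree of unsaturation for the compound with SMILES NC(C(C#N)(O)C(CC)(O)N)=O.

Molecular formula from the SMILES: C6H11N3O3.
DoU = (2C + 2 + N − H − X)/2 = (2·6 + 2 + 3 − 11 − 0)/2 = 6/2 = 3.
(Structurally: 0 ring(s) + 3 π bond(s) = 3.)

3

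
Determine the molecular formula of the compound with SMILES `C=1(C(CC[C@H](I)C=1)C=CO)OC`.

C9H13IO2

Heavy atoms from the SMILES: 9 C, 1 I, 2 O.
Implicit hydrogens by atom environment:
  5 × C: 1 H each → 5
  2 × C: 2 H each → 4
  1 × C: 3 H
  1 × C: no H
  1 × I: no H
  1 × O: 1 H
  1 × O: no H
  Total hydrogens = 13.
Molecular formula: C9H13IO2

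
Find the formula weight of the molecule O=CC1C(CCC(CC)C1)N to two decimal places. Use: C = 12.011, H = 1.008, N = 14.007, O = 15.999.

Molecular formula: C9H17NO.
M = 9×12.011 + 17×1.008 + 1×14.007 + 1×15.999 = 155.24 g/mol.

155.24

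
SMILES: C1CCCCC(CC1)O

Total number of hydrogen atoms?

16

Hydrogens are implicit in SMILES; fill each atom to its normal valence:
  7 × C: 2 H each → 14
  1 × C: 1 H
  1 × O: 1 H
  Total hydrogens = 16.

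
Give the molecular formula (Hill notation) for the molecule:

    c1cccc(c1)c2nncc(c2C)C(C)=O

C13H12N2O

Heavy atoms from the SMILES: 13 C, 2 N, 1 O.
Implicit hydrogens by atom environment:
  6 × C (aromatic): 1 H each → 6
  4 × C (aromatic): no H
  2 × C: 3 H each → 6
  2 × N (aromatic): no H
  1 × C: no H
  1 × O: no H
  Total hydrogens = 12.
Molecular formula: C13H12N2O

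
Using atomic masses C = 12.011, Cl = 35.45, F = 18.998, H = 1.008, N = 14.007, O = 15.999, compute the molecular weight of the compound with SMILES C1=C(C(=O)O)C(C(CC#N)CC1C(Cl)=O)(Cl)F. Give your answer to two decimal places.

Molecular formula: C10H8Cl2FNO3.
M = 10×12.011 + 2×35.45 + 1×18.998 + 8×1.008 + 1×14.007 + 3×15.999 = 280.08 g/mol.

280.08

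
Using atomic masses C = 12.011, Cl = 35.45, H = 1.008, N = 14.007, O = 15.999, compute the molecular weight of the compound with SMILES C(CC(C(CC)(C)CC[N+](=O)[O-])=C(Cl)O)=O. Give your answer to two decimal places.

249.69

Molecular formula: C10H16ClNO4.
M = 10×12.011 + 1×35.45 + 16×1.008 + 1×14.007 + 4×15.999 = 249.69 g/mol.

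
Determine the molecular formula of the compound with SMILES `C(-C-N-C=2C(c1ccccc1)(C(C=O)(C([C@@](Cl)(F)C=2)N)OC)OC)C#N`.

Heavy atoms from the SMILES: 18 C, 1 Cl, 1 F, 3 N, 3 O.
Implicit hydrogens by atom environment:
  5 × C (aromatic): 1 H each → 5
  5 × C: no H
  3 × C: 1 H each → 3
  3 × O: no H
  2 × C: 3 H each → 6
  2 × C: 2 H each → 4
  1 × C (aromatic): no H
  1 × Cl: no H
  1 × F: no H
  1 × N: 2 H
  1 × N: 1 H
  1 × N: no H
  Total hydrogens = 21.
Molecular formula: C18H21ClFN3O3

C18H21ClFN3O3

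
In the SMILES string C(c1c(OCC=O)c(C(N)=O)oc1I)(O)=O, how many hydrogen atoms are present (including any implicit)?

Hydrogens are implicit in SMILES; fill each atom to its normal valence:
  4 × C (aromatic): no H
  4 × O: no H
  2 × C: no H
  1 × C: 2 H
  1 × C: 1 H
  1 × I: no H
  1 × N: 2 H
  1 × O: 1 H
  1 × O (aromatic): no H
  Total hydrogens = 6.

6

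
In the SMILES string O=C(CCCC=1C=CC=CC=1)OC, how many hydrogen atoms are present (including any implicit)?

Hydrogens are implicit in SMILES; fill each atom to its normal valence:
  5 × C (aromatic): 1 H each → 5
  3 × C: 2 H each → 6
  2 × O: no H
  1 × C: 3 H
  1 × C (aromatic): no H
  1 × C: no H
  Total hydrogens = 14.

14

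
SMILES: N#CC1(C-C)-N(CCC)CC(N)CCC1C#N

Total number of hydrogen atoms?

Hydrogens are implicit in SMILES; fill each atom to its normal valence:
  6 × C: 2 H each → 12
  3 × C: no H
  3 × N: no H
  2 × C: 3 H each → 6
  2 × C: 1 H each → 2
  1 × N: 2 H
  Total hydrogens = 22.

22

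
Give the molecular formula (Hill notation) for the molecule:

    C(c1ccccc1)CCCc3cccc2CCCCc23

Heavy atoms from the SMILES: 20 C.
Implicit hydrogens by atom environment:
  8 × C: 2 H each → 16
  8 × C (aromatic): 1 H each → 8
  4 × C (aromatic): no H
  Total hydrogens = 24.
Molecular formula: C20H24

C20H24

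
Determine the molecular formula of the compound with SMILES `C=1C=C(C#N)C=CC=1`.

C7H5N

Heavy atoms from the SMILES: 7 C, 1 N.
Implicit hydrogens by atom environment:
  5 × C (aromatic): 1 H each → 5
  1 × C (aromatic): no H
  1 × C: no H
  1 × N: no H
  Total hydrogens = 5.
Molecular formula: C7H5N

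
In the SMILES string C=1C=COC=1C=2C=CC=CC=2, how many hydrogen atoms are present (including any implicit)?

Hydrogens are implicit in SMILES; fill each atom to its normal valence:
  8 × C (aromatic): 1 H each → 8
  2 × C (aromatic): no H
  1 × O (aromatic): no H
  Total hydrogens = 8.

8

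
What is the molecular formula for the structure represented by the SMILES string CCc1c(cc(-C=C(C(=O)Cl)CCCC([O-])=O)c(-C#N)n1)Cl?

Heavy atoms from the SMILES: 15 C, 2 Cl, 2 N, 3 O.
Implicit hydrogens by atom environment:
  4 × C: 2 H each → 8
  4 × C (aromatic): no H
  4 × C: no H
  2 × Cl: no H
  2 × O: no H
  1 × C: 3 H
  1 × C (aromatic): 1 H
  1 × C: 1 H
  1 × N (aromatic): no H
  1 × N: no H
  1 × O (charge -1): no H
  Total hydrogens = 13.
Net charge -1.
Molecular formula: C15H13Cl2N2O3-

C15H13Cl2N2O3-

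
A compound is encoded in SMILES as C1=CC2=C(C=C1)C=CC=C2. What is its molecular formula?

Heavy atoms from the SMILES: 10 C.
Implicit hydrogens by atom environment:
  8 × C (aromatic): 1 H each → 8
  2 × C (aromatic): no H
  Total hydrogens = 8.
Molecular formula: C10H8

C10H8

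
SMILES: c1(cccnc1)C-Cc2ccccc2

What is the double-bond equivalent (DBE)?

Molecular formula from the SMILES: C13H13N.
DoU = (2C + 2 + N − H − X)/2 = (2·13 + 2 + 1 − 13 − 0)/2 = 16/2 = 8.
(Structurally: 2 ring(s) + 6 π bond(s) = 8.)

8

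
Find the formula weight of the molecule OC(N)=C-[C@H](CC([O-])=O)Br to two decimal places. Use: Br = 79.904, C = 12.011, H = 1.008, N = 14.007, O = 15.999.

Molecular formula: C5H7BrNO3-.
M = 1×79.904 + 5×12.011 + 7×1.008 + 1×14.007 + 3×15.999 = 209.02 g/mol.

209.02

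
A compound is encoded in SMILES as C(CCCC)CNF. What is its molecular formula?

C6H14FN

Heavy atoms from the SMILES: 6 C, 1 F, 1 N.
Implicit hydrogens by atom environment:
  5 × C: 2 H each → 10
  1 × C: 3 H
  1 × F: no H
  1 × N: 1 H
  Total hydrogens = 14.
Molecular formula: C6H14FN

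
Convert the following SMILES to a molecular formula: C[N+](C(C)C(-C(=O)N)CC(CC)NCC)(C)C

C13H30N3O+

Heavy atoms from the SMILES: 13 C, 3 N, 1 O.
Implicit hydrogens by atom environment:
  6 × C: 3 H each → 18
  3 × C: 2 H each → 6
  3 × C: 1 H each → 3
  1 × C: no H
  1 × N: 2 H
  1 × N: 1 H
  1 × N (charge +1): no H
  1 × O: no H
  Total hydrogens = 30.
Net charge +1.
Molecular formula: C13H30N3O+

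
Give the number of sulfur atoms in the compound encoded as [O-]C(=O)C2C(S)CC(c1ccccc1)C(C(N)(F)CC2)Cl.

1

The symbol for sulfur appears 1 time in the SMILES.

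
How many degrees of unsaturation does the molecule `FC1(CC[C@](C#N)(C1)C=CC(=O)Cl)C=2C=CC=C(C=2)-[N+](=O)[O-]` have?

10

Molecular formula from the SMILES: C15H12ClFN2O3.
DoU = (2C + 2 + N − H − X)/2 = (2·15 + 2 + 2 − 12 − 2)/2 = 20/2 = 10.
(Structurally: 2 ring(s) + 8 π bond(s) = 10.)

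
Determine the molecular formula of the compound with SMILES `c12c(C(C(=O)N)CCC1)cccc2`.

Heavy atoms from the SMILES: 11 C, 1 N, 1 O.
Implicit hydrogens by atom environment:
  4 × C (aromatic): 1 H each → 4
  3 × C: 2 H each → 6
  2 × C (aromatic): no H
  1 × C: 1 H
  1 × C: no H
  1 × N: 2 H
  1 × O: no H
  Total hydrogens = 13.
Molecular formula: C11H13NO

C11H13NO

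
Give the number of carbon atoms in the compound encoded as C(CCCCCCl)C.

The symbol for carbon appears 7 times in the SMILES. (Cl is a single chlorine, not C + l.)

7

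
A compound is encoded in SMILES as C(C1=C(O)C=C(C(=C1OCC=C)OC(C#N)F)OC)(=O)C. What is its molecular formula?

C14H14FNO5

Heavy atoms from the SMILES: 14 C, 1 F, 1 N, 5 O.
Implicit hydrogens by atom environment:
  5 × C (aromatic): no H
  4 × O: no H
  2 × C: 3 H each → 6
  2 × C: 2 H each → 4
  2 × C: 1 H each → 2
  2 × C: no H
  1 × C (aromatic): 1 H
  1 × F: no H
  1 × N: no H
  1 × O: 1 H
  Total hydrogens = 14.
Molecular formula: C14H14FNO5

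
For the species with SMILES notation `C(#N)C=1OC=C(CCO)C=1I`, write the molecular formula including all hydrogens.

Heavy atoms from the SMILES: 7 C, 1 I, 1 N, 2 O.
Implicit hydrogens by atom environment:
  3 × C (aromatic): no H
  2 × C: 2 H each → 4
  1 × C (aromatic): 1 H
  1 × C: no H
  1 × I: no H
  1 × N: no H
  1 × O: 1 H
  1 × O (aromatic): no H
  Total hydrogens = 6.
Molecular formula: C7H6INO2

C7H6INO2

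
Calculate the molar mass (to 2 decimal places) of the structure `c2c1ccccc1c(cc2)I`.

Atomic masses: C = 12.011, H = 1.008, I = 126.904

254.07

Molecular formula: C10H7I.
M = 10×12.011 + 7×1.008 + 1×126.904 = 254.07 g/mol.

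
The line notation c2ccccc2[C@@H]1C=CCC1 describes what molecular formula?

C11H12

Heavy atoms from the SMILES: 11 C.
Implicit hydrogens by atom environment:
  5 × C (aromatic): 1 H each → 5
  3 × C: 1 H each → 3
  2 × C: 2 H each → 4
  1 × C (aromatic): no H
  Total hydrogens = 12.
Molecular formula: C11H12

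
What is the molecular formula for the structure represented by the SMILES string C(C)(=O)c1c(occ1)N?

Heavy atoms from the SMILES: 6 C, 1 N, 2 O.
Implicit hydrogens by atom environment:
  2 × C (aromatic): 1 H each → 2
  2 × C (aromatic): no H
  1 × C: 3 H
  1 × C: no H
  1 × N: 2 H
  1 × O (aromatic): no H
  1 × O: no H
  Total hydrogens = 7.
Molecular formula: C6H7NO2

C6H7NO2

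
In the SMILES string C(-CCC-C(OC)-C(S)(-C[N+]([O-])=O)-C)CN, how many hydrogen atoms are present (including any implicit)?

Hydrogens are implicit in SMILES; fill each atom to its normal valence:
  6 × C: 2 H each → 12
  2 × C: 3 H each → 6
  2 × O: no H
  1 × C: 1 H
  1 × C: no H
  1 × N: 2 H
  1 × N (charge +1): no H
  1 × O (charge -1): no H
  1 × S: 1 H
  Total hydrogens = 22.

22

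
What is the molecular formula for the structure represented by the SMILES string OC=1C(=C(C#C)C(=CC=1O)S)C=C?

Heavy atoms from the SMILES: 10 C, 2 O, 1 S.
Implicit hydrogens by atom environment:
  5 × C (aromatic): no H
  2 × C: 1 H each → 2
  2 × O: 1 H each → 2
  1 × C: 2 H
  1 × C (aromatic): 1 H
  1 × C: no H
  1 × S: 1 H
  Total hydrogens = 8.
Molecular formula: C10H8O2S

C10H8O2S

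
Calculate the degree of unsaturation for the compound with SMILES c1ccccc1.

4

Molecular formula from the SMILES: C6H6.
DoU = (2C + 2 + N − H − X)/2 = (2·6 + 2 + 0 − 6 − 0)/2 = 8/2 = 4.
(Structurally: 1 ring(s) + 3 π bond(s) = 4.)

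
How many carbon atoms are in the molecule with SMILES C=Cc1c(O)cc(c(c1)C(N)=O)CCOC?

12

The symbol for carbon appears 12 times in the SMILES. Lowercase c denotes aromatic carbon and counts toward C.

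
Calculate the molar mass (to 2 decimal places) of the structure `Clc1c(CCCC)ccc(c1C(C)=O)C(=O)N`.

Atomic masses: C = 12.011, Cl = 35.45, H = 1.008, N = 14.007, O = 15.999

253.73

Molecular formula: C13H16ClNO2.
M = 13×12.011 + 1×35.45 + 16×1.008 + 1×14.007 + 2×15.999 = 253.73 g/mol.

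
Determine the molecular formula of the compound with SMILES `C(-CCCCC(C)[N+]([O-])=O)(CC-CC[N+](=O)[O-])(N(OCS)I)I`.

Heavy atoms from the SMILES: 12 C, 2 I, 3 N, 5 O, 1 S.
Implicit hydrogens by atom environment:
  9 × C: 2 H each → 18
  3 × O: no H
  2 × I: no H
  2 × N (charge +1): no H
  2 × O (charge -1): no H
  1 × C: 3 H
  1 × C: 1 H
  1 × C: no H
  1 × N: no H
  1 × S: 1 H
  Total hydrogens = 23.
Molecular formula: C12H23I2N3O5S

C12H23I2N3O5S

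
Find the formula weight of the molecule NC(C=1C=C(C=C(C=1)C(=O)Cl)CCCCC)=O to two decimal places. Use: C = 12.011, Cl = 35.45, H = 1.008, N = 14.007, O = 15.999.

253.73

Molecular formula: C13H16ClNO2.
M = 13×12.011 + 1×35.45 + 16×1.008 + 1×14.007 + 2×15.999 = 253.73 g/mol.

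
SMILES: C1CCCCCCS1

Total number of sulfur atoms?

The symbol for sulfur appears 1 time in the SMILES.

1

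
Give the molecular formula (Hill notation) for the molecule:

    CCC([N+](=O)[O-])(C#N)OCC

Heavy atoms from the SMILES: 6 C, 2 N, 3 O.
Implicit hydrogens by atom environment:
  2 × C: 3 H each → 6
  2 × C: 2 H each → 4
  2 × C: no H
  2 × O: no H
  1 × N (charge +1): no H
  1 × N: no H
  1 × O (charge -1): no H
  Total hydrogens = 10.
Molecular formula: C6H10N2O3

C6H10N2O3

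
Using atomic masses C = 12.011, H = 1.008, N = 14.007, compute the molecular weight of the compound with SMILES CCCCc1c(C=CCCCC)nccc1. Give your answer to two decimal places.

Molecular formula: C15H23N.
M = 15×12.011 + 23×1.008 + 1×14.007 = 217.36 g/mol.

217.36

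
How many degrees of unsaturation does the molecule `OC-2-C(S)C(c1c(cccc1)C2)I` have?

Molecular formula from the SMILES: C10H11IOS.
DoU = (2C + 2 + N − H − X)/2 = (2·10 + 2 + 0 − 11 − 1)/2 = 10/2 = 5.
(Structurally: 2 ring(s) + 3 π bond(s) = 5.)

5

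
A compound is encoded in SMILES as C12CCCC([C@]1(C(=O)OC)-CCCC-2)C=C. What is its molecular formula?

Heavy atoms from the SMILES: 14 C, 2 O.
Implicit hydrogens by atom environment:
  8 × C: 2 H each → 16
  3 × C: 1 H each → 3
  2 × C: no H
  2 × O: no H
  1 × C: 3 H
  Total hydrogens = 22.
Molecular formula: C14H22O2

C14H22O2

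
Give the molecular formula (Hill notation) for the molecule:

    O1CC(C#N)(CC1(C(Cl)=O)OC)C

Heavy atoms from the SMILES: 8 C, 1 Cl, 1 N, 3 O.
Implicit hydrogens by atom environment:
  4 × C: no H
  3 × O: no H
  2 × C: 3 H each → 6
  2 × C: 2 H each → 4
  1 × Cl: no H
  1 × N: no H
  Total hydrogens = 10.
Molecular formula: C8H10ClNO3

C8H10ClNO3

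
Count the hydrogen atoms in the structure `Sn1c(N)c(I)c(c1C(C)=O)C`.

Hydrogens are implicit in SMILES; fill each atom to its normal valence:
  4 × C (aromatic): no H
  2 × C: 3 H each → 6
  1 × C: no H
  1 × I: no H
  1 × N: 2 H
  1 × N (aromatic): no H
  1 × O: no H
  1 × S: 1 H
  Total hydrogens = 9.

9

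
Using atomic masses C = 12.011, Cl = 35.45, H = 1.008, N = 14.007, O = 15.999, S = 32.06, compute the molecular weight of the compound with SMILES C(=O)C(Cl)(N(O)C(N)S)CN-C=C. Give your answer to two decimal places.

Molecular formula: C6H12ClN3O2S.
M = 6×12.011 + 1×35.45 + 12×1.008 + 3×14.007 + 2×15.999 + 1×32.06 = 225.69 g/mol.

225.69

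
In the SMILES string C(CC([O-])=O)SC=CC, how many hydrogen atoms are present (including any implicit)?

Hydrogens are implicit in SMILES; fill each atom to its normal valence:
  2 × C: 2 H each → 4
  2 × C: 1 H each → 2
  1 × C: 3 H
  1 × C: no H
  1 × O: no H
  1 × O (charge -1): no H
  1 × S: no H
  Total hydrogens = 9.

9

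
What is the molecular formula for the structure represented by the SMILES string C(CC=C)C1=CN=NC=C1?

Heavy atoms from the SMILES: 8 C, 2 N.
Implicit hydrogens by atom environment:
  3 × C: 2 H each → 6
  3 × C (aromatic): 1 H each → 3
  2 × N (aromatic): no H
  1 × C: 1 H
  1 × C (aromatic): no H
  Total hydrogens = 10.
Molecular formula: C8H10N2

C8H10N2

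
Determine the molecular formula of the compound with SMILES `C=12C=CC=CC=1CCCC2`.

C10H12

Heavy atoms from the SMILES: 10 C.
Implicit hydrogens by atom environment:
  4 × C: 2 H each → 8
  4 × C (aromatic): 1 H each → 4
  2 × C (aromatic): no H
  Total hydrogens = 12.
Molecular formula: C10H12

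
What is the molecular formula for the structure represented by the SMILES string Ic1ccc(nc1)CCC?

C8H10IN

Heavy atoms from the SMILES: 8 C, 1 I, 1 N.
Implicit hydrogens by atom environment:
  3 × C (aromatic): 1 H each → 3
  2 × C: 2 H each → 4
  2 × C (aromatic): no H
  1 × C: 3 H
  1 × I: no H
  1 × N (aromatic): no H
  Total hydrogens = 10.
Molecular formula: C8H10IN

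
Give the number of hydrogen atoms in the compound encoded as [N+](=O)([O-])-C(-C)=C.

5

Hydrogens are implicit in SMILES; fill each atom to its normal valence:
  1 × C: 3 H
  1 × C: 2 H
  1 × C: no H
  1 × N (charge +1): no H
  1 × O: no H
  1 × O (charge -1): no H
  Total hydrogens = 5.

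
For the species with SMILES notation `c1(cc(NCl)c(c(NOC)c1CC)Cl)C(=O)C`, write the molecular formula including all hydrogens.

C11H14Cl2N2O2

Heavy atoms from the SMILES: 11 C, 2 Cl, 2 N, 2 O.
Implicit hydrogens by atom environment:
  5 × C (aromatic): no H
  3 × C: 3 H each → 9
  2 × Cl: no H
  2 × N: 1 H each → 2
  2 × O: no H
  1 × C: 2 H
  1 × C (aromatic): 1 H
  1 × C: no H
  Total hydrogens = 14.
Molecular formula: C11H14Cl2N2O2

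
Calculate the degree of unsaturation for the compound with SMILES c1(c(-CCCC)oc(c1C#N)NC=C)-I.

6

Molecular formula from the SMILES: C11H13IN2O.
DoU = (2C + 2 + N − H − X)/2 = (2·11 + 2 + 2 − 13 − 1)/2 = 12/2 = 6.
(Structurally: 1 ring(s) + 5 π bond(s) = 6.)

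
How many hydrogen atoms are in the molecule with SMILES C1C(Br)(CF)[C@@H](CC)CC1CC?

18

Hydrogens are implicit in SMILES; fill each atom to its normal valence:
  5 × C: 2 H each → 10
  2 × C: 3 H each → 6
  2 × C: 1 H each → 2
  1 × Br: no H
  1 × C: no H
  1 × F: no H
  Total hydrogens = 18.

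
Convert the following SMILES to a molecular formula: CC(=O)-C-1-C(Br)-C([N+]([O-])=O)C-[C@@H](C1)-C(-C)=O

Heavy atoms from the SMILES: 1 Br, 10 C, 1 N, 4 O.
Implicit hydrogens by atom environment:
  4 × C: 1 H each → 4
  3 × O: no H
  2 × C: 3 H each → 6
  2 × C: 2 H each → 4
  2 × C: no H
  1 × Br: no H
  1 × N (charge +1): no H
  1 × O (charge -1): no H
  Total hydrogens = 14.
Molecular formula: C10H14BrNO4

C10H14BrNO4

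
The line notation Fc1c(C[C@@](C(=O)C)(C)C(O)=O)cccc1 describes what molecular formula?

Heavy atoms from the SMILES: 12 C, 1 F, 3 O.
Implicit hydrogens by atom environment:
  4 × C (aromatic): 1 H each → 4
  3 × C: no H
  2 × C: 3 H each → 6
  2 × C (aromatic): no H
  2 × O: no H
  1 × C: 2 H
  1 × F: no H
  1 × O: 1 H
  Total hydrogens = 13.
Molecular formula: C12H13FO3

C12H13FO3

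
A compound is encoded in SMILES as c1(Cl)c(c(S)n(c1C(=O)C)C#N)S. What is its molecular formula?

Heavy atoms from the SMILES: 7 C, 1 Cl, 2 N, 1 O, 2 S.
Implicit hydrogens by atom environment:
  4 × C (aromatic): no H
  2 × C: no H
  2 × S: 1 H each → 2
  1 × C: 3 H
  1 × Cl: no H
  1 × N (aromatic): no H
  1 × N: no H
  1 × O: no H
  Total hydrogens = 5.
Molecular formula: C7H5ClN2OS2

C7H5ClN2OS2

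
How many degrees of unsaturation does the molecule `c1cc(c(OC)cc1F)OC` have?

Molecular formula from the SMILES: C8H9FO2.
DoU = (2C + 2 + N − H − X)/2 = (2·8 + 2 + 0 − 9 − 1)/2 = 8/2 = 4.
(Structurally: 1 ring(s) + 3 π bond(s) = 4.)

4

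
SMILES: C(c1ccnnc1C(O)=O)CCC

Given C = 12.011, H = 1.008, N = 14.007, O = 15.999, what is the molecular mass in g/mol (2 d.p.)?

180.21

Molecular formula: C9H12N2O2.
M = 9×12.011 + 12×1.008 + 2×14.007 + 2×15.999 = 180.21 g/mol.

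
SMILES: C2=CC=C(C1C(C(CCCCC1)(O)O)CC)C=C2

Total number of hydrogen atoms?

Hydrogens are implicit in SMILES; fill each atom to its normal valence:
  6 × C: 2 H each → 12
  5 × C (aromatic): 1 H each → 5
  2 × C: 1 H each → 2
  2 × O: 1 H each → 2
  1 × C: 3 H
  1 × C: no H
  1 × C (aromatic): no H
  Total hydrogens = 24.

24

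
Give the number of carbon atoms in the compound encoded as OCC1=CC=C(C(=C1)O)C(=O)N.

The symbol for carbon appears 8 times in the SMILES.

8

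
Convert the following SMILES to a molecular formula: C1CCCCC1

C6H12

Heavy atoms from the SMILES: 6 C.
Implicit hydrogens by atom environment:
  6 × C: 2 H each → 12
  Total hydrogens = 12.
Molecular formula: C6H12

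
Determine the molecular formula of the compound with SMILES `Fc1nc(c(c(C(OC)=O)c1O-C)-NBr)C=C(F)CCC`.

Heavy atoms from the SMILES: 1 Br, 13 C, 2 F, 2 N, 3 O.
Implicit hydrogens by atom environment:
  5 × C (aromatic): no H
  3 × C: 3 H each → 9
  3 × O: no H
  2 × C: 2 H each → 4
  2 × C: no H
  2 × F: no H
  1 × Br: no H
  1 × C: 1 H
  1 × N: 1 H
  1 × N (aromatic): no H
  Total hydrogens = 15.
Molecular formula: C13H15BrF2N2O3

C13H15BrF2N2O3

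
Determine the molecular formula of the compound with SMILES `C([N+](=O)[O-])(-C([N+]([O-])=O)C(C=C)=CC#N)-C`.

Heavy atoms from the SMILES: 8 C, 3 N, 4 O.
Implicit hydrogens by atom environment:
  4 × C: 1 H each → 4
  2 × C: no H
  2 × N (charge +1): no H
  2 × O: no H
  2 × O (charge -1): no H
  1 × C: 3 H
  1 × C: 2 H
  1 × N: no H
  Total hydrogens = 9.
Molecular formula: C8H9N3O4

C8H9N3O4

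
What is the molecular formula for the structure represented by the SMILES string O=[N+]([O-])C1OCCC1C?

Heavy atoms from the SMILES: 5 C, 1 N, 3 O.
Implicit hydrogens by atom environment:
  2 × C: 2 H each → 4
  2 × C: 1 H each → 2
  2 × O: no H
  1 × C: 3 H
  1 × N (charge +1): no H
  1 × O (charge -1): no H
  Total hydrogens = 9.
Molecular formula: C5H9NO3

C5H9NO3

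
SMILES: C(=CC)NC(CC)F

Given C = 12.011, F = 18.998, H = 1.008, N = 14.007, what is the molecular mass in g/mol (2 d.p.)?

Molecular formula: C6H12FN.
M = 6×12.011 + 1×18.998 + 12×1.008 + 1×14.007 = 117.17 g/mol.

117.17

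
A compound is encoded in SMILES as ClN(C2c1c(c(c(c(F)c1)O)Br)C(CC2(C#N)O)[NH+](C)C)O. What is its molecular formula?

Heavy atoms from the SMILES: 1 Br, 13 C, 1 Cl, 1 F, 3 N, 3 O.
Implicit hydrogens by atom environment:
  5 × C (aromatic): no H
  3 × O: 1 H each → 3
  2 × C: 3 H each → 6
  2 × C: 1 H each → 2
  2 × C: no H
  2 × N: no H
  1 × Br: no H
  1 × C: 2 H
  1 × C (aromatic): 1 H
  1 × Cl: no H
  1 × F: no H
  1 × N (charge +1): 1 H
  Total hydrogens = 15.
Net charge +1.
Molecular formula: C13H15BrClFN3O3+

C13H15BrClFN3O3+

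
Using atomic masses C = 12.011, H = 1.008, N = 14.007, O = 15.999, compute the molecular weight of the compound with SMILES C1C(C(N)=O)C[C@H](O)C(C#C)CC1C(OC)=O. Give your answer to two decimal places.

239.27

Molecular formula: C12H17NO4.
M = 12×12.011 + 17×1.008 + 1×14.007 + 4×15.999 = 239.27 g/mol.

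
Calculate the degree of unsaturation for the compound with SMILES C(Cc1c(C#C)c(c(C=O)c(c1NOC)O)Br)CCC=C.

Molecular formula from the SMILES: C16H18BrNO3.
DoU = (2C + 2 + N − H − X)/2 = (2·16 + 2 + 1 − 18 − 1)/2 = 16/2 = 8.
(Structurally: 1 ring(s) + 7 π bond(s) = 8.)

8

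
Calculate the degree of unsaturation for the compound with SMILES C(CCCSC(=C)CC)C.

1

Molecular formula from the SMILES: C9H18S.
DoU = (2C + 2 + N − H − X)/2 = (2·9 + 2 + 0 − 18 − 0)/2 = 2/2 = 1.
(Structurally: 0 ring(s) + 1 π bond(s) = 1.)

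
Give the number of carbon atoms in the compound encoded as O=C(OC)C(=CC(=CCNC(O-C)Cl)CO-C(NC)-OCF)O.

13

The symbol for carbon appears 13 times in the SMILES. (Cl is a single chlorine, not C + l.)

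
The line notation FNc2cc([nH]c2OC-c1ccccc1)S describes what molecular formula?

Heavy atoms from the SMILES: 11 C, 1 F, 2 N, 1 O, 1 S.
Implicit hydrogens by atom environment:
  6 × C (aromatic): 1 H each → 6
  4 × C (aromatic): no H
  1 × C: 2 H
  1 × F: no H
  1 × N (aromatic): 1 H
  1 × N: 1 H
  1 × O: no H
  1 × S: 1 H
  Total hydrogens = 11.
Molecular formula: C11H11FN2OS

C11H11FN2OS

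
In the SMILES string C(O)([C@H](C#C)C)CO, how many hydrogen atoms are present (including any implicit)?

Hydrogens are implicit in SMILES; fill each atom to its normal valence:
  3 × C: 1 H each → 3
  2 × O: 1 H each → 2
  1 × C: 3 H
  1 × C: 2 H
  1 × C: no H
  Total hydrogens = 10.

10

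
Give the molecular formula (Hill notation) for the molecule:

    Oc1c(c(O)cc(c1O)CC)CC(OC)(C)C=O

C13H18O5

Heavy atoms from the SMILES: 13 C, 5 O.
Implicit hydrogens by atom environment:
  5 × C (aromatic): no H
  3 × C: 3 H each → 9
  3 × O: 1 H each → 3
  2 × C: 2 H each → 4
  2 × O: no H
  1 × C (aromatic): 1 H
  1 × C: 1 H
  1 × C: no H
  Total hydrogens = 18.
Molecular formula: C13H18O5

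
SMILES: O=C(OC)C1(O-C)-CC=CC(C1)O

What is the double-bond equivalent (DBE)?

3

Molecular formula from the SMILES: C9H14O4.
DoU = (2C + 2 + N − H − X)/2 = (2·9 + 2 + 0 − 14 − 0)/2 = 6/2 = 3.
(Structurally: 1 ring(s) + 2 π bond(s) = 3.)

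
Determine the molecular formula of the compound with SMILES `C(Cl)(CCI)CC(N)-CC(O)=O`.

Heavy atoms from the SMILES: 7 C, 1 Cl, 1 I, 1 N, 2 O.
Implicit hydrogens by atom environment:
  4 × C: 2 H each → 8
  2 × C: 1 H each → 2
  1 × C: no H
  1 × Cl: no H
  1 × I: no H
  1 × N: 2 H
  1 × O: 1 H
  1 × O: no H
  Total hydrogens = 13.
Molecular formula: C7H13ClINO2

C7H13ClINO2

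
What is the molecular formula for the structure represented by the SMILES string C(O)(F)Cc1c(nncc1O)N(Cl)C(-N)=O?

Heavy atoms from the SMILES: 7 C, 1 Cl, 1 F, 4 N, 3 O.
Implicit hydrogens by atom environment:
  3 × C (aromatic): no H
  2 × N (aromatic): no H
  2 × O: 1 H each → 2
  1 × C: 2 H
  1 × C (aromatic): 1 H
  1 × C: 1 H
  1 × C: no H
  1 × Cl: no H
  1 × F: no H
  1 × N: 2 H
  1 × N: no H
  1 × O: no H
  Total hydrogens = 8.
Molecular formula: C7H8ClFN4O3

C7H8ClFN4O3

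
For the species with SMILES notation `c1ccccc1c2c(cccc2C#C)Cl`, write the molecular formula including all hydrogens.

C14H9Cl

Heavy atoms from the SMILES: 14 C, 1 Cl.
Implicit hydrogens by atom environment:
  8 × C (aromatic): 1 H each → 8
  4 × C (aromatic): no H
  1 × C: 1 H
  1 × C: no H
  1 × Cl: no H
  Total hydrogens = 9.
Molecular formula: C14H9Cl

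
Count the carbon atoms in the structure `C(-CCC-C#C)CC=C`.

The symbol for carbon appears 9 times in the SMILES.

9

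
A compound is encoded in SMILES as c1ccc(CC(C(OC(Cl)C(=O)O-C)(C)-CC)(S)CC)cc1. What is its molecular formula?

C17H25ClO3S

Heavy atoms from the SMILES: 17 C, 1 Cl, 3 O, 1 S.
Implicit hydrogens by atom environment:
  5 × C (aromatic): 1 H each → 5
  4 × C: 3 H each → 12
  3 × C: 2 H each → 6
  3 × C: no H
  3 × O: no H
  1 × C: 1 H
  1 × C (aromatic): no H
  1 × Cl: no H
  1 × S: 1 H
  Total hydrogens = 25.
Molecular formula: C17H25ClO3S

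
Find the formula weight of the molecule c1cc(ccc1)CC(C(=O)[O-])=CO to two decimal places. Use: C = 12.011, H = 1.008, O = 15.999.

177.18

Molecular formula: C10H9O3-.
M = 10×12.011 + 9×1.008 + 3×15.999 = 177.18 g/mol.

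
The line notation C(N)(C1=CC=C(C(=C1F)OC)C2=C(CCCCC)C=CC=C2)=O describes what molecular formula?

C19H22FNO2

Heavy atoms from the SMILES: 19 C, 1 F, 1 N, 2 O.
Implicit hydrogens by atom environment:
  6 × C (aromatic): 1 H each → 6
  6 × C (aromatic): no H
  4 × C: 2 H each → 8
  2 × C: 3 H each → 6
  2 × O: no H
  1 × C: no H
  1 × F: no H
  1 × N: 2 H
  Total hydrogens = 22.
Molecular formula: C19H22FNO2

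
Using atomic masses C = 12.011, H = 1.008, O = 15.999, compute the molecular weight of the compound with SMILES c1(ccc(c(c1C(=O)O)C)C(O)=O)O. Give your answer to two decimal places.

196.16

Molecular formula: C9H8O5.
M = 9×12.011 + 8×1.008 + 5×15.999 = 196.16 g/mol.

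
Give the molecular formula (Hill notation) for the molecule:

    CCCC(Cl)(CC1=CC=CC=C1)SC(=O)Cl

Heavy atoms from the SMILES: 12 C, 2 Cl, 1 O, 1 S.
Implicit hydrogens by atom environment:
  5 × C (aromatic): 1 H each → 5
  3 × C: 2 H each → 6
  2 × C: no H
  2 × Cl: no H
  1 × C: 3 H
  1 × C (aromatic): no H
  1 × O: no H
  1 × S: no H
  Total hydrogens = 14.
Molecular formula: C12H14Cl2OS

C12H14Cl2OS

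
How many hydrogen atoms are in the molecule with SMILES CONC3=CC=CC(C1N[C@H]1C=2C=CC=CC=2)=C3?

16

Hydrogens are implicit in SMILES; fill each atom to its normal valence:
  9 × C (aromatic): 1 H each → 9
  3 × C (aromatic): no H
  2 × C: 1 H each → 2
  2 × N: 1 H each → 2
  1 × C: 3 H
  1 × O: no H
  Total hydrogens = 16.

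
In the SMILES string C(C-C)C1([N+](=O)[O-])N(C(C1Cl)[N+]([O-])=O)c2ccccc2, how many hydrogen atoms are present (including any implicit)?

Hydrogens are implicit in SMILES; fill each atom to its normal valence:
  5 × C (aromatic): 1 H each → 5
  2 × C: 2 H each → 4
  2 × C: 1 H each → 2
  2 × N (charge +1): no H
  2 × O: no H
  2 × O (charge -1): no H
  1 × C: 3 H
  1 × C: no H
  1 × C (aromatic): no H
  1 × Cl: no H
  1 × N: no H
  Total hydrogens = 14.

14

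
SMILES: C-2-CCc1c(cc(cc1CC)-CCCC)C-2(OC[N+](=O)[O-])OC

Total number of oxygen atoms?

4

The symbol for oxygen appears 4 times in the SMILES.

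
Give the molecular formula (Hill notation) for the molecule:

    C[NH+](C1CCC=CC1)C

Heavy atoms from the SMILES: 8 C, 1 N.
Implicit hydrogens by atom environment:
  3 × C: 2 H each → 6
  3 × C: 1 H each → 3
  2 × C: 3 H each → 6
  1 × N (charge +1): 1 H
  Total hydrogens = 16.
Net charge +1.
Molecular formula: C8H16N+

C8H16N+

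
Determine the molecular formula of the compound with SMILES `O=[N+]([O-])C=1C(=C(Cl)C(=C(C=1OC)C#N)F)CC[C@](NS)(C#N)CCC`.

Heavy atoms from the SMILES: 15 C, 1 Cl, 1 F, 4 N, 3 O, 1 S.
Implicit hydrogens by atom environment:
  6 × C (aromatic): no H
  4 × C: 2 H each → 8
  3 × C: no H
  2 × C: 3 H each → 6
  2 × N: no H
  2 × O: no H
  1 × Cl: no H
  1 × F: no H
  1 × N: 1 H
  1 × N (charge +1): no H
  1 × O (charge -1): no H
  1 × S: 1 H
  Total hydrogens = 16.
Molecular formula: C15H16ClFN4O3S

C15H16ClFN4O3S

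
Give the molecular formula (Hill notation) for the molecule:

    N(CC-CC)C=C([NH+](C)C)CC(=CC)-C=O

Heavy atoms from the SMILES: 13 C, 2 N, 1 O.
Implicit hydrogens by atom environment:
  4 × C: 3 H each → 12
  4 × C: 2 H each → 8
  3 × C: 1 H each → 3
  2 × C: no H
  1 × N: 1 H
  1 × N (charge +1): 1 H
  1 × O: no H
  Total hydrogens = 25.
Net charge +1.
Molecular formula: C13H25N2O+

C13H25N2O+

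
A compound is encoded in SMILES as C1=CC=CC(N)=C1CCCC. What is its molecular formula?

Heavy atoms from the SMILES: 10 C, 1 N.
Implicit hydrogens by atom environment:
  4 × C (aromatic): 1 H each → 4
  3 × C: 2 H each → 6
  2 × C (aromatic): no H
  1 × C: 3 H
  1 × N: 2 H
  Total hydrogens = 15.
Molecular formula: C10H15N

C10H15N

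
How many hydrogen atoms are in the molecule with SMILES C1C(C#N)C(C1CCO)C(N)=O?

Hydrogens are implicit in SMILES; fill each atom to its normal valence:
  3 × C: 2 H each → 6
  3 × C: 1 H each → 3
  2 × C: no H
  1 × N: 2 H
  1 × N: no H
  1 × O: 1 H
  1 × O: no H
  Total hydrogens = 12.

12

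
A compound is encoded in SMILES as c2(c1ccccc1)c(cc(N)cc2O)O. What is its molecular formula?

Heavy atoms from the SMILES: 12 C, 1 N, 2 O.
Implicit hydrogens by atom environment:
  7 × C (aromatic): 1 H each → 7
  5 × C (aromatic): no H
  2 × O: 1 H each → 2
  1 × N: 2 H
  Total hydrogens = 11.
Molecular formula: C12H11NO2

C12H11NO2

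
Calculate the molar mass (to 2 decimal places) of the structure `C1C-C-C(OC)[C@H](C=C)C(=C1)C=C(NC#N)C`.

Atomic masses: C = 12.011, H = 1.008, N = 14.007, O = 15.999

232.33

Molecular formula: C14H20N2O.
M = 14×12.011 + 20×1.008 + 2×14.007 + 1×15.999 = 232.33 g/mol.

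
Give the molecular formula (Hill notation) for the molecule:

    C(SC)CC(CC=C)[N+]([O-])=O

C7H13NO2S

Heavy atoms from the SMILES: 7 C, 1 N, 2 O, 1 S.
Implicit hydrogens by atom environment:
  4 × C: 2 H each → 8
  2 × C: 1 H each → 2
  1 × C: 3 H
  1 × N (charge +1): no H
  1 × O: no H
  1 × O (charge -1): no H
  1 × S: no H
  Total hydrogens = 13.
Molecular formula: C7H13NO2S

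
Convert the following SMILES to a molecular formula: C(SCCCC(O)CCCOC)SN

Heavy atoms from the SMILES: 9 C, 1 N, 2 O, 2 S.
Implicit hydrogens by atom environment:
  7 × C: 2 H each → 14
  2 × S: no H
  1 × C: 3 H
  1 × C: 1 H
  1 × N: 2 H
  1 × O: 1 H
  1 × O: no H
  Total hydrogens = 21.
Molecular formula: C9H21NO2S2

C9H21NO2S2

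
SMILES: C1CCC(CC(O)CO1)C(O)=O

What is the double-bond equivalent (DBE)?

Molecular formula from the SMILES: C8H14O4.
DoU = (2C + 2 + N − H − X)/2 = (2·8 + 2 + 0 − 14 − 0)/2 = 4/2 = 2.
(Structurally: 1 ring(s) + 1 π bond(s) = 2.)

2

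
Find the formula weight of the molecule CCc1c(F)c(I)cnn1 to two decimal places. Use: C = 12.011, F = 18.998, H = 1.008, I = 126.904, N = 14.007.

Molecular formula: C6H6FIN2.
M = 6×12.011 + 1×18.998 + 6×1.008 + 1×126.904 + 2×14.007 = 252.03 g/mol.

252.03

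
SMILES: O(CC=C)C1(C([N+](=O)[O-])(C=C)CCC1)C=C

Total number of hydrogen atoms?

Hydrogens are implicit in SMILES; fill each atom to its normal valence:
  7 × C: 2 H each → 14
  3 × C: 1 H each → 3
  2 × C: no H
  2 × O: no H
  1 × N (charge +1): no H
  1 × O (charge -1): no H
  Total hydrogens = 17.

17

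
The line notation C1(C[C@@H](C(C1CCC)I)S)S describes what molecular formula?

Heavy atoms from the SMILES: 8 C, 1 I, 2 S.
Implicit hydrogens by atom environment:
  4 × C: 1 H each → 4
  3 × C: 2 H each → 6
  2 × S: 1 H each → 2
  1 × C: 3 H
  1 × I: no H
  Total hydrogens = 15.
Molecular formula: C8H15IS2

C8H15IS2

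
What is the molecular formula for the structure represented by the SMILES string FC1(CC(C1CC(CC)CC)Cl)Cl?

Heavy atoms from the SMILES: 10 C, 2 Cl, 1 F.
Implicit hydrogens by atom environment:
  4 × C: 2 H each → 8
  3 × C: 1 H each → 3
  2 × C: 3 H each → 6
  2 × Cl: no H
  1 × C: no H
  1 × F: no H
  Total hydrogens = 17.
Molecular formula: C10H17Cl2F

C10H17Cl2F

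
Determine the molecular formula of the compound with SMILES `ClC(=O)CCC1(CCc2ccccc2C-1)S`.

C13H15ClOS

Heavy atoms from the SMILES: 13 C, 1 Cl, 1 O, 1 S.
Implicit hydrogens by atom environment:
  5 × C: 2 H each → 10
  4 × C (aromatic): 1 H each → 4
  2 × C (aromatic): no H
  2 × C: no H
  1 × Cl: no H
  1 × O: no H
  1 × S: 1 H
  Total hydrogens = 15.
Molecular formula: C13H15ClOS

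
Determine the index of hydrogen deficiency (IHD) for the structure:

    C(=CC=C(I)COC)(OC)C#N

Molecular formula from the SMILES: C8H10INO2.
DoU = (2C + 2 + N − H − X)/2 = (2·8 + 2 + 1 − 10 − 1)/2 = 8/2 = 4.
(Structurally: 0 ring(s) + 4 π bond(s) = 4.)

4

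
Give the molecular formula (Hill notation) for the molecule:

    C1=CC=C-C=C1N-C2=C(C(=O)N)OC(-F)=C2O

Heavy atoms from the SMILES: 11 C, 1 F, 2 N, 3 O.
Implicit hydrogens by atom environment:
  5 × C (aromatic): 1 H each → 5
  5 × C (aromatic): no H
  1 × C: no H
  1 × F: no H
  1 × N: 2 H
  1 × N: 1 H
  1 × O: 1 H
  1 × O (aromatic): no H
  1 × O: no H
  Total hydrogens = 9.
Molecular formula: C11H9FN2O3

C11H9FN2O3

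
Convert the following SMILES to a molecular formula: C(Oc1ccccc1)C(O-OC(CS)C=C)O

Heavy atoms from the SMILES: 12 C, 4 O, 1 S.
Implicit hydrogens by atom environment:
  5 × C (aromatic): 1 H each → 5
  3 × C: 2 H each → 6
  3 × C: 1 H each → 3
  3 × O: no H
  1 × C (aromatic): no H
  1 × O: 1 H
  1 × S: 1 H
  Total hydrogens = 16.
Molecular formula: C12H16O4S

C12H16O4S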